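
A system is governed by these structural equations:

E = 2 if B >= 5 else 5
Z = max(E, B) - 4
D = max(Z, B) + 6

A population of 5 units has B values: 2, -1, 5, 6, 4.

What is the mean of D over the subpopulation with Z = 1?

9

Observing Z=1 restricts to units where Z's equation naturally yields 1: B ∈ {2, -1, 5, 4}. In that subpopulation D = 8, 7, 11, 10, mean 9.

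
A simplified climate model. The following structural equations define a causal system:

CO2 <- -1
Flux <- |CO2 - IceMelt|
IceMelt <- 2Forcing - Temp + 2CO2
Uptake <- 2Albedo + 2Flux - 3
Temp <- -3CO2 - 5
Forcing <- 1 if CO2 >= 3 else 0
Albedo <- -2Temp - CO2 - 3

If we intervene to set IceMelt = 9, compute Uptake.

The intervention breaks the incoming arrows to IceMelt: IceMelt <- 2Forcing - Temp + 2CO2 no longer applies, and IceMelt = 9.
Temp = -3CO2 - 5  [with CO2=-1]  = -2
Albedo = -2Temp - CO2 - 3  [with Temp=-2, CO2=-1]  = 2
Flux = |CO2 - IceMelt|  [with CO2=-1, IceMelt=9]  = 10
Uptake = 2Albedo + 2Flux - 3  [with Albedo=2, Flux=10]  = 21

21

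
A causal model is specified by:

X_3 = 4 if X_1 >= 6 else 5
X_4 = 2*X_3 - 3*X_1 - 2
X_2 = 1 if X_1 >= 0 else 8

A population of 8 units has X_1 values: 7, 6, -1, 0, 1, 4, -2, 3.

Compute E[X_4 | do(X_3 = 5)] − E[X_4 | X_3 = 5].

Every unit gets X_3=5 under the intervention. X_4 values become -13, -10, 11, 8, 5, -4, 14, -1; E[X_4|do(X_3=5)] = 1.25.
E[X_4|X_3=5] averages over only the 6 units with X_3=5 (X_1 = -1, 0, 1, 4, -2, 3): X_4 = 11, 8, 5, -4, 14, -1, mean 5.5.
Difference = 1.25 − 5.5 = -4.25.

-4.25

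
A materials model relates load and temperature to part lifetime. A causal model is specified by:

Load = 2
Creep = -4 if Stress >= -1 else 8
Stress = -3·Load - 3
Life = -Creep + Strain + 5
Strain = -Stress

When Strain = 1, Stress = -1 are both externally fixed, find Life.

Setting Strain = 1, Stress = -1 by intervention discards those variables' equations.
Creep = -4 if Stress >= -1 else 8  [with Stress=-1]  = -4
Life = -Creep + Strain + 5  [with Creep=-4, Strain=1]  = 10

10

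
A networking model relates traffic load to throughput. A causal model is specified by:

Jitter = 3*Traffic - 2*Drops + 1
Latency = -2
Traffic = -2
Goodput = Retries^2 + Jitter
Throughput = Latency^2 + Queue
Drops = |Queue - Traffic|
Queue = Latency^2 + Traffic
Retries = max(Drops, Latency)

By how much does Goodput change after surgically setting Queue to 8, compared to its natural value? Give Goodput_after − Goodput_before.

72

The intervention breaks the incoming arrows to Queue: Queue = Latency^2 + Traffic no longer applies, and Queue = 8.
Drops = |Queue - Traffic|  [with Queue=8, Traffic=-2]  = 10
Retries = max(Drops, Latency)  [with Drops=10, Latency=-2]  = 10
Jitter = 3*Traffic - 2*Drops + 1  [with Traffic=-2, Drops=10]  = -25
Goodput = Retries^2 + Jitter  [with Retries=10, Jitter=-25]  = 75
Without intervention: Queue = Latency^2 + Traffic  [with Latency=-2, Traffic=-2]  = 2; Drops = |Queue - Traffic|  [with Queue=2, Traffic=-2]  = 4; Retries = max(Drops, Latency)  [with Drops=4, Latency=-2]  = 4; Jitter = 3*Traffic - 2*Drops + 1  [with Traffic=-2, Drops=4]  = -13; Goodput = Retries^2 + Jitter  [with Retries=4, Jitter=-13]  = 3.
Change = 75 − 3 = 72.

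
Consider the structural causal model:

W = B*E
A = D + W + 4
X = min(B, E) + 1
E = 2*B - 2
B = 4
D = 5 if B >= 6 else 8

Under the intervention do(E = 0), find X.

Under do(E=0), the mechanism E = 2*B - 2 is discarded; E is fixed at 0.
X = min(B, E) + 1  [with B=4, E=0]  = 1

1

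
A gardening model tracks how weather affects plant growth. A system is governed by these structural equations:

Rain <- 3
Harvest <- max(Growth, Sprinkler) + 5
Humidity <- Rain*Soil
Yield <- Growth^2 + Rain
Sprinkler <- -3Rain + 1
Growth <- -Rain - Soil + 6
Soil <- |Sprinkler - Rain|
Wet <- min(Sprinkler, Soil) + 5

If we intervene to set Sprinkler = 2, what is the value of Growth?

2

do(Sprinkler=2) replaces the equation Sprinkler <- -3Rain + 1 with the constant Sprinkler = 2.
Soil = |Sprinkler - Rain|  [with Sprinkler=2, Rain=3]  = 1
Growth = -Rain - Soil + 6  [with Rain=3, Soil=1]  = 2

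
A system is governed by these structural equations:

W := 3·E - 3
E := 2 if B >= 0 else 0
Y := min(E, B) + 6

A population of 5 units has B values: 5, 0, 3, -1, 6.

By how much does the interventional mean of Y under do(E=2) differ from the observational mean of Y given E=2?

do(E=2) breaks E's dependence on B. With E=2 fixed, Y across the units is 8, 6, 8, 5, 8, mean 7.
Conditioning on E=2 selects the 4 unit(s) with B ∈ {5, 0, 3, 6}. Their Y values: 8, 6, 8, 8. Mean = 7.5.
Difference = 7 − 7.5 = -0.5.

-0.5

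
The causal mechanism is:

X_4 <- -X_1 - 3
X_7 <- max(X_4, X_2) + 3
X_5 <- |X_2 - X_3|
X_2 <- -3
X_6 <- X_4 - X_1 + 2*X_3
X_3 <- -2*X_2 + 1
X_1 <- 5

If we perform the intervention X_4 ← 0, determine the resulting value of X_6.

9

Under do(X_4=0), the mechanism X_4 <- -X_1 - 3 is discarded; X_4 is fixed at 0.
X_3 = -2*X_2 + 1  [with X_2=-3]  = 7
X_6 = X_4 - X_1 + 2*X_3  [with X_4=0, X_1=5, X_3=7]  = 9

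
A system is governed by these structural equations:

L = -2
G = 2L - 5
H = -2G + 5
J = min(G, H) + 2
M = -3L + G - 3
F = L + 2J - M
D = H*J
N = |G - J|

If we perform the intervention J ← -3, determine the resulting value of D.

The intervention breaks the incoming arrows to J: J = min(G, H) + 2 no longer applies, and J = -3.
G = 2L - 5  [with L=-2]  = -9
H = -2G + 5  [with G=-9]  = 23
D = H*J  [with H=23, J=-3]  = -69

-69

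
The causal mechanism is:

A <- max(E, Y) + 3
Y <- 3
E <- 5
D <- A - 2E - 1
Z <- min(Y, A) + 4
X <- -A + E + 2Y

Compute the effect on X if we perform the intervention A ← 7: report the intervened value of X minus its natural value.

do(A=7) replaces the equation A <- max(E, Y) + 3 with the constant A = 7.
X = -A + E + 2Y  [with A=7, E=5, Y=3]  = 4
Without intervention: A = max(E, Y) + 3  [with E=5, Y=3]  = 8; X = -A + E + 2Y  [with A=8, E=5, Y=3]  = 3.
Change = 4 − 3 = 1.

1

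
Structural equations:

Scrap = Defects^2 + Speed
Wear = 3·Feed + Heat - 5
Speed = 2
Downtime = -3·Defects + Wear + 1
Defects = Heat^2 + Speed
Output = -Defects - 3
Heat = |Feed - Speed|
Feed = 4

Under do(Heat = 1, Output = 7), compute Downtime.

0

Under do(Heat = 1, Output = 7), each intervened variable's structural equation is replaced by its fixed value.
Wear = 3·Feed + Heat - 5  [with Feed=4, Heat=1]  = 8
Defects = Heat^2 + Speed  [with Heat=1, Speed=2]  = 3
Downtime = -3·Defects + Wear + 1  [with Defects=3, Wear=8]  = 0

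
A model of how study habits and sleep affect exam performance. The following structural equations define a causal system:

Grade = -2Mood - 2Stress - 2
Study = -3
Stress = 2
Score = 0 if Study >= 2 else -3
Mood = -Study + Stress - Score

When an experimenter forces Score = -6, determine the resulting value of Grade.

do(Score=-6) replaces the equation Score = 0 if Study >= 2 else -3 with the constant Score = -6.
Mood = -Study + Stress - Score  [with Study=-3, Stress=2, Score=-6]  = 11
Grade = -2Mood - 2Stress - 2  [with Mood=11, Stress=2]  = -28

-28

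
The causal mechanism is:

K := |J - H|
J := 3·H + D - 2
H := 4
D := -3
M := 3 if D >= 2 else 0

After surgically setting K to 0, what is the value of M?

0

The intervention breaks the incoming arrows to K: K := |J - H| no longer applies, and K = 0.
Since M is not a descendant of the intervened variable, it is unaffected.
M = 3 if D >= 2 else 0  [with D=-3]  = 0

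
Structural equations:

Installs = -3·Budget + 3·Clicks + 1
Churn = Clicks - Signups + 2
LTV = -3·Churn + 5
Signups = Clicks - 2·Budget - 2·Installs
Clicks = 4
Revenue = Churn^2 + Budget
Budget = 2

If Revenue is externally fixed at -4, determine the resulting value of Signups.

-14

do(Revenue=-4) replaces the equation Revenue = Churn^2 + Budget with the constant Revenue = -4.
No directed path runs from Revenue to Signups, so Signups keeps its natural value.
Installs = -3·Budget + 3·Clicks + 1  [with Budget=2, Clicks=4]  = 7
Signups = Clicks - 2·Budget - 2·Installs  [with Clicks=4, Budget=2, Installs=7]  = -14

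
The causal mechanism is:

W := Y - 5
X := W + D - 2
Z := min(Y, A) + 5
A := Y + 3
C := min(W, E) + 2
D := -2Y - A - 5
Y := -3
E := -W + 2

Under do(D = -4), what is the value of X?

-14

do(D=-4) replaces the equation D := -2Y - A - 5 with the constant D = -4.
W = Y - 5  [with Y=-3]  = -8
X = W + D - 2  [with W=-8, D=-4]  = -14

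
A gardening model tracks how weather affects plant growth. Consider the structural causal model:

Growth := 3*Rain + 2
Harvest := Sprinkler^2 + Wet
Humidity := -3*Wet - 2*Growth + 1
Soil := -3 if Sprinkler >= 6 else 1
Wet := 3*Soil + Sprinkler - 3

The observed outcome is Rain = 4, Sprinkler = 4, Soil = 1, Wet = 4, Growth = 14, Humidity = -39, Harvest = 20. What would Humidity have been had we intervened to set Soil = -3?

-3

The intervention breaks the incoming arrows to Soil: Soil := -3 if Sprinkler >= 6 else 1 no longer applies, and Soil = -3.
Wet = 3*Soil + Sprinkler - 3  [with Soil=-3, Sprinkler=4]  = -8
Growth = 3*Rain + 2  [with Rain=4]  = 14
Humidity = -3*Wet - 2*Growth + 1  [with Wet=-8, Growth=14]  = -3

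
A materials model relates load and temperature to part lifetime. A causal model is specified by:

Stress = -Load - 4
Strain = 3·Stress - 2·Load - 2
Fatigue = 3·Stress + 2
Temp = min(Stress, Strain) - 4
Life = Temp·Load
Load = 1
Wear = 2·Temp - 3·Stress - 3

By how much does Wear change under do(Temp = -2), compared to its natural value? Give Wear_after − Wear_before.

Intervening sets Temp = -2 and removes its equation (Temp = min(Stress, Strain) - 4).
Stress = -Load - 4  [with Load=1]  = -5
Wear = 2·Temp - 3·Stress - 3  [with Temp=-2, Stress=-5]  = 8
Without intervention: Stress = -Load - 4  [with Load=1]  = -5; Strain = 3·Stress - 2·Load - 2  [with Stress=-5, Load=1]  = -19; Temp = min(Stress, Strain) - 4  [with Stress=-5, Strain=-19]  = -23; Wear = 2·Temp - 3·Stress - 3  [with Temp=-23, Stress=-5]  = -34.
Change = 8 − (-34) = 42.

42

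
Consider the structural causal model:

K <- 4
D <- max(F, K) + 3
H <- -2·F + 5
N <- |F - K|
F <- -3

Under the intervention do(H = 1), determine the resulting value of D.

7

The intervention breaks the incoming arrows to H: H <- -2·F + 5 no longer applies, and H = 1.
D is not downstream of the intervention, so its value is determined by the original equations.
D = max(F, K) + 3  [with F=-3, K=4]  = 7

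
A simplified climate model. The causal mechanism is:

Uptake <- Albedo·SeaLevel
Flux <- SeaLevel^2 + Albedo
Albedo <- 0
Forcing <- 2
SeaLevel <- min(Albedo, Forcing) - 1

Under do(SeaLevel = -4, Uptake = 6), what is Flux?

16

The joint intervention fixes SeaLevel = -4, Uptake = 6, removing each variable's own equation.
Flux = SeaLevel^2 + Albedo  [with SeaLevel=-4, Albedo=0]  = 16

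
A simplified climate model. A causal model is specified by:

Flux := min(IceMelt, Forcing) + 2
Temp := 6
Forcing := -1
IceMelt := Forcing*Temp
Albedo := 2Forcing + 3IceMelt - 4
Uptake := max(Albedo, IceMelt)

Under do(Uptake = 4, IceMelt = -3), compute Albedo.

-15

Under do(Uptake = 4, IceMelt = -3), each intervened variable's structural equation is replaced by its fixed value.
Albedo = 2Forcing + 3IceMelt - 4  [with Forcing=-1, IceMelt=-3]  = -15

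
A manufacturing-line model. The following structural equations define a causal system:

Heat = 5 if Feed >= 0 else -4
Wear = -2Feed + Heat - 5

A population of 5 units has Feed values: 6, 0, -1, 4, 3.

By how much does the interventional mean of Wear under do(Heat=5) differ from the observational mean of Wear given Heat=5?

1.7

The intervention sets Heat=5 in all 5 units regardless of Feed. Recomputing Wear per unit gives -12, 0, 2, -8, -6; average -4.8.
E[Wear|Heat=5] averages over only the 4 units with Heat=5 (Feed = 6, 0, 4, 3): Wear = -12, 0, -8, -6, mean -6.5.
Difference = -4.8 − (-6.5) = 1.7.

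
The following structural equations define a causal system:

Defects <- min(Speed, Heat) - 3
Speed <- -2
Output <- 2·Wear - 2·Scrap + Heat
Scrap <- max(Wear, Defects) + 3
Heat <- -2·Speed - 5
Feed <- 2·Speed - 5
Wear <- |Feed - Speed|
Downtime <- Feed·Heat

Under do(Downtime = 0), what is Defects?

-5

do(Downtime=0) replaces the equation Downtime <- Feed·Heat with the constant Downtime = 0.
Defects is not downstream of the intervention, so its value is determined by the original equations.
Heat = -2·Speed - 5  [with Speed=-2]  = -1
Defects = min(Speed, Heat) - 3  [with Speed=-2, Heat=-1]  = -5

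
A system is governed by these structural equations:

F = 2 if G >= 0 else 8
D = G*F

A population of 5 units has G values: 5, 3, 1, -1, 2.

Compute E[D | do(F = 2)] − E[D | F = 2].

Every unit gets F=2 under the intervention. D values become 10, 6, 2, -2, 4; E[D|do(F=2)] = 4.
Conditioning on F=2 selects the 4 unit(s) with G ∈ {5, 3, 1, 2}. Their D values: 10, 6, 2, 4. Mean = 5.5.
Difference = 4 − 5.5 = -1.5.

-1.5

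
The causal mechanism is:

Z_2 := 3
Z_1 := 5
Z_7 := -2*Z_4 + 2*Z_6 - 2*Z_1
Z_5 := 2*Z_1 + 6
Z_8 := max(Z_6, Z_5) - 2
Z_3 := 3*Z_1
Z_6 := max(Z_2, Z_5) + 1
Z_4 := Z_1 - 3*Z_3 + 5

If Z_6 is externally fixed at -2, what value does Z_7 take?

Intervening sets Z_6 = -2 and removes its equation (Z_6 := max(Z_2, Z_5) + 1).
Z_3 = 3*Z_1  [with Z_1=5]  = 15
Z_4 = Z_1 - 3*Z_3 + 5  [with Z_1=5, Z_3=15]  = -35
Z_7 = -2*Z_4 + 2*Z_6 - 2*Z_1  [with Z_4=-35, Z_6=-2, Z_1=5]  = 56

56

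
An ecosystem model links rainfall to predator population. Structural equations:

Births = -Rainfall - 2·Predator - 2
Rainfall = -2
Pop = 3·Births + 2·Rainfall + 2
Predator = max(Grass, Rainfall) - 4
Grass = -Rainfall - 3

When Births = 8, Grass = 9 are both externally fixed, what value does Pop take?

The joint intervention fixes Births = 8, Grass = 9, removing each variable's own equation.
Pop = 3·Births + 2·Rainfall + 2  [with Births=8, Rainfall=-2]  = 22

22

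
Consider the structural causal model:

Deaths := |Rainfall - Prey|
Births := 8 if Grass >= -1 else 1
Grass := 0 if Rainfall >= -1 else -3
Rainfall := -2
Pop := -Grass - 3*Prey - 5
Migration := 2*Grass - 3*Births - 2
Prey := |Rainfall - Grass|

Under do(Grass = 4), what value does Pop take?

-27

Under do(Grass=4), the mechanism Grass := 0 if Rainfall >= -1 else -3 is discarded; Grass is fixed at 4.
Prey = |Rainfall - Grass|  [with Rainfall=-2, Grass=4]  = 6
Pop = -Grass - 3*Prey - 5  [with Grass=4, Prey=6]  = -27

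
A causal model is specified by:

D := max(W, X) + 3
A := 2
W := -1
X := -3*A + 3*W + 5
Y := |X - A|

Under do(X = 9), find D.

do(X=9) replaces the equation X := -3*A + 3*W + 5 with the constant X = 9.
D = max(W, X) + 3  [with W=-1, X=9]  = 12

12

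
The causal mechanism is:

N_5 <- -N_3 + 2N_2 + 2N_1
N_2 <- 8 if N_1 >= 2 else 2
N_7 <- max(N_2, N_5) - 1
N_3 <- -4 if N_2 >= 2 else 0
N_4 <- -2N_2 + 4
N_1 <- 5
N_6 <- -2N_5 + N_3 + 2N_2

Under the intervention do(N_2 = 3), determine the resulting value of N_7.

Under do(N_2=3), the mechanism N_2 <- 8 if N_1 >= 2 else 2 is discarded; N_2 is fixed at 3.
N_3 = -4 if N_2 >= 2 else 0  [with N_2=3]  = -4
N_5 = -N_3 + 2N_2 + 2N_1  [with N_3=-4, N_2=3, N_1=5]  = 20
N_7 = max(N_2, N_5) - 1  [with N_2=3, N_5=20]  = 19

19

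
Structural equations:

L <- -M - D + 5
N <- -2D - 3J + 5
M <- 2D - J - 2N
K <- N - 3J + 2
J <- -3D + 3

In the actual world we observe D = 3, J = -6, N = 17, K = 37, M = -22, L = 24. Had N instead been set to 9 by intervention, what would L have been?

8

The intervention breaks the incoming arrows to N: N <- -2D - 3J + 5 no longer applies, and N = 9.
J = -3D + 3  [with D=3]  = -6
M = 2D - J - 2N  [with D=3, J=-6, N=9]  = -6
L = -M - D + 5  [with M=-6, D=3]  = 8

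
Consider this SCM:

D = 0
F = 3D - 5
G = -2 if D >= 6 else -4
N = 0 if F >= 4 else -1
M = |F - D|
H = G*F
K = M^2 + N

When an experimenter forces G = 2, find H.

-10

The intervention breaks the incoming arrows to G: G = -2 if D >= 6 else -4 no longer applies, and G = 2.
F = 3D - 5  [with D=0]  = -5
H = G*F  [with G=2, F=-5]  = -10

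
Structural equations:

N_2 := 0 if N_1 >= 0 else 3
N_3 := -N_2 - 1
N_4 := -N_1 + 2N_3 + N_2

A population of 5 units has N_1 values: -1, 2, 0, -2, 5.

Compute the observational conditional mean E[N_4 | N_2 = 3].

Conditioning on N_2=3 selects the 2 unit(s) with N_1 ∈ {-1, -2}. Their N_4 values: -4, -3. Mean = -3.5.

-3.5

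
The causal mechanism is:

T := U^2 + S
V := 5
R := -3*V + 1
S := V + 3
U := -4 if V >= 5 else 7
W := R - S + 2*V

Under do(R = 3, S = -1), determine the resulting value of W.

14

Setting R = 3, S = -1 by intervention discards those variables' equations.
W = R - S + 2*V  [with R=3, S=-1, V=5]  = 14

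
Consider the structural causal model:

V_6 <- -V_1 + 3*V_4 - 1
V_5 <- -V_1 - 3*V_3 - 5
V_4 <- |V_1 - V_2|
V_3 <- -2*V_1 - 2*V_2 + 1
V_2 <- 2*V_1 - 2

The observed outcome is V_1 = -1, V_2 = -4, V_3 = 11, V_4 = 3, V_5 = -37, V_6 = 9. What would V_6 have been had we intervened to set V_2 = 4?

15

Under do(V_2=4), the mechanism V_2 <- 2*V_1 - 2 is discarded; V_2 is fixed at 4.
V_4 = |V_1 - V_2|  [with V_1=-1, V_2=4]  = 5
V_6 = -V_1 + 3*V_4 - 1  [with V_1=-1, V_4=5]  = 15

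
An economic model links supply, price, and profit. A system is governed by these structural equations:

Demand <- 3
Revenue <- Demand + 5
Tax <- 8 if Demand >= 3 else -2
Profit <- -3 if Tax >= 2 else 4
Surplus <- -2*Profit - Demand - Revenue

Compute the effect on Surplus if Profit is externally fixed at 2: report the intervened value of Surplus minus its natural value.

-10

Intervening sets Profit = 2 and removes its equation (Profit <- -3 if Tax >= 2 else 4).
Revenue = Demand + 5  [with Demand=3]  = 8
Surplus = -2*Profit - Demand - Revenue  [with Profit=2, Demand=3, Revenue=8]  = -15
Without intervention: Revenue = Demand + 5  [with Demand=3]  = 8; Tax = 8 if Demand >= 3 else -2  [with Demand=3]  = 8; Profit = -3 if Tax >= 2 else 4  [with Tax=8]  = -3; Surplus = -2*Profit - Demand - Revenue  [with Profit=-3, Demand=3, Revenue=8]  = -5.
Change = -15 − (-5) = -10.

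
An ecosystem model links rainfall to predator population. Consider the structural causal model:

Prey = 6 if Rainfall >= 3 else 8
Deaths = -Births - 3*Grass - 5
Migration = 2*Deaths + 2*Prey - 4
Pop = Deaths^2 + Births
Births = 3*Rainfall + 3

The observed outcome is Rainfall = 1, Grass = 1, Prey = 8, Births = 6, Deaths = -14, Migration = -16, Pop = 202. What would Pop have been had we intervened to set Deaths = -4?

Under do(Deaths=-4), the mechanism Deaths = -Births - 3*Grass - 5 is discarded; Deaths is fixed at -4.
Births = 3*Rainfall + 3  [with Rainfall=1]  = 6
Pop = Deaths^2 + Births  [with Deaths=-4, Births=6]  = 22

22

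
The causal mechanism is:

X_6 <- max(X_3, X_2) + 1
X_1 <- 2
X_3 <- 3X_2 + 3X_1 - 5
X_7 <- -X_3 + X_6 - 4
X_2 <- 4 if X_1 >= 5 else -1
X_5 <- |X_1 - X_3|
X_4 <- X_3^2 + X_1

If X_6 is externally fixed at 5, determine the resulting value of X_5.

4

do(X_6=5) replaces the equation X_6 <- max(X_3, X_2) + 1 with the constant X_6 = 5.
Since X_5 is not a descendant of the intervened variable, it is unaffected.
X_2 = 4 if X_1 >= 5 else -1  [with X_1=2]  = -1
X_3 = 3X_2 + 3X_1 - 5  [with X_2=-1, X_1=2]  = -2
X_5 = |X_1 - X_3|  [with X_1=2, X_3=-2]  = 4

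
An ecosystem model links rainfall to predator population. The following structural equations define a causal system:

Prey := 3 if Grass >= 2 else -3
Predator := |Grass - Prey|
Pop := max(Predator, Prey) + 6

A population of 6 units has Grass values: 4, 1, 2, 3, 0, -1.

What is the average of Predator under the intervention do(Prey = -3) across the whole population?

Under do(Prey=-3), Prey's equation is replaced by Prey=-3 for every unit. Per-unit Predator: 7, 4, 5, 6, 3, 2. Mean = 4.5.

4.5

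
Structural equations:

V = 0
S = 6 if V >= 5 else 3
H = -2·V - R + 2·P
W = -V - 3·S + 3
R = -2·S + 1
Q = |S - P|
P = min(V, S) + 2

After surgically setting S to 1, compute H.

5

Under do(S=1), the mechanism S = 6 if V >= 5 else 3 is discarded; S is fixed at 1.
R = -2·S + 1  [with S=1]  = -1
P = min(V, S) + 2  [with V=0, S=1]  = 2
H = -2·V - R + 2·P  [with V=0, R=-1, P=2]  = 5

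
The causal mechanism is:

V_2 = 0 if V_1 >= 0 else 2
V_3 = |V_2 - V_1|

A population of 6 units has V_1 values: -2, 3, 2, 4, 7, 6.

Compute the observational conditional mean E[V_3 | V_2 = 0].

4.4

Conditioning on V_2=0 selects the 5 unit(s) with V_1 ∈ {3, 2, 4, 7, 6}. Their V_3 values: 3, 2, 4, 7, 6. Mean = 4.4.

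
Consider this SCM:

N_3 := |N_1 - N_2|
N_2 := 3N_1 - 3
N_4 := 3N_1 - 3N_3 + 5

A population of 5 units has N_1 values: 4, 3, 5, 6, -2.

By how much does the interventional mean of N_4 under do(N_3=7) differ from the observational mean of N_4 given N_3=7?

do(N_3=7) breaks N_3's dependence on N_1. With N_3=7 fixed, N_4 across the units is -4, -7, -1, 2, -22, mean -6.4.
Conditioning on N_3=7 selects the 2 unit(s) with N_1 ∈ {5, -2}. Their N_4 values: -1, -22. Mean = -11.5.
Difference = -6.4 − (-11.5) = 5.1.

5.1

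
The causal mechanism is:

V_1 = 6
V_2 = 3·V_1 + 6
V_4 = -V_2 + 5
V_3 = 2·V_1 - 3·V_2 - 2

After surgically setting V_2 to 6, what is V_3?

The intervention breaks the incoming arrows to V_2: V_2 = 3·V_1 + 6 no longer applies, and V_2 = 6.
V_3 = 2·V_1 - 3·V_2 - 2  [with V_1=6, V_2=6]  = -8

-8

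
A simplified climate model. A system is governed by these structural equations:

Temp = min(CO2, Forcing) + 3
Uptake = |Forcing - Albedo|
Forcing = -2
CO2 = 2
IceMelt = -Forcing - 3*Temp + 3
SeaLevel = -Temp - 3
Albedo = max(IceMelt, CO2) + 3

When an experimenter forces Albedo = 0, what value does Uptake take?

Under do(Albedo=0), the mechanism Albedo = max(IceMelt, CO2) + 3 is discarded; Albedo is fixed at 0.
Uptake = |Forcing - Albedo|  [with Forcing=-2, Albedo=0]  = 2

2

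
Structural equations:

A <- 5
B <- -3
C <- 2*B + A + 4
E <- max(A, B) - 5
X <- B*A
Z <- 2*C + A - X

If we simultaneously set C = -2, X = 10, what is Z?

Setting C = -2, X = 10 by intervention discards those variables' equations.
Z = 2*C + A - X  [with C=-2, A=5, X=10]  = -9

-9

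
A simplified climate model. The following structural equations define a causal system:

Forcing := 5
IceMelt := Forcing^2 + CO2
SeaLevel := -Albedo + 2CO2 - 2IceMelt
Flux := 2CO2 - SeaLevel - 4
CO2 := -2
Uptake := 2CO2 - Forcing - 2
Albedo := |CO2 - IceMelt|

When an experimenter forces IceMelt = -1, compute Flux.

The intervention breaks the incoming arrows to IceMelt: IceMelt := Forcing^2 + CO2 no longer applies, and IceMelt = -1.
Albedo = |CO2 - IceMelt|  [with CO2=-2, IceMelt=-1]  = 1
SeaLevel = -Albedo + 2CO2 - 2IceMelt  [with Albedo=1, CO2=-2, IceMelt=-1]  = -3
Flux = 2CO2 - SeaLevel - 4  [with CO2=-2, SeaLevel=-3]  = -5

-5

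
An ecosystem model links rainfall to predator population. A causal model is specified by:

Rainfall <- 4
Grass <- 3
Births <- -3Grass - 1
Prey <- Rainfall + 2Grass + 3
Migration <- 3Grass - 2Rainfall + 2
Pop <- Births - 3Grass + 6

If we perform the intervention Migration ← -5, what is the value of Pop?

-13

The intervention breaks the incoming arrows to Migration: Migration <- 3Grass - 2Rainfall + 2 no longer applies, and Migration = -5.
Since Pop is not a descendant of the intervened variable, it is unaffected.
Births = -3Grass - 1  [with Grass=3]  = -10
Pop = Births - 3Grass + 6  [with Births=-10, Grass=3]  = -13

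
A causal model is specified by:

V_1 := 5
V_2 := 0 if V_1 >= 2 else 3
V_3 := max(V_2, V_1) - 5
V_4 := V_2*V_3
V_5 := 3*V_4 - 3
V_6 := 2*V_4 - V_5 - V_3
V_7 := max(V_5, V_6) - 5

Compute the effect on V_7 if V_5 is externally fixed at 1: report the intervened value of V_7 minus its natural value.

-2

Under do(V_5=1), the mechanism V_5 := 3*V_4 - 3 is discarded; V_5 is fixed at 1.
V_2 = 0 if V_1 >= 2 else 3  [with V_1=5]  = 0
V_3 = max(V_2, V_1) - 5  [with V_2=0, V_1=5]  = 0
V_4 = V_2*V_3  [with V_2=0, V_3=0]  = 0
V_6 = 2*V_4 - V_5 - V_3  [with V_4=0, V_5=1, V_3=0]  = -1
V_7 = max(V_5, V_6) - 5  [with V_5=1, V_6=-1]  = -4
Without intervention: V_2 = 0 if V_1 >= 2 else 3  [with V_1=5]  = 0; V_3 = max(V_2, V_1) - 5  [with V_2=0, V_1=5]  = 0; V_4 = V_2*V_3  [with V_2=0, V_3=0]  = 0; V_5 = 3*V_4 - 3  [with V_4=0]  = -3; V_6 = 2*V_4 - V_5 - V_3  [with V_4=0, V_5=-3, V_3=0]  = 3; V_7 = max(V_5, V_6) - 5  [with V_5=-3, V_6=3]  = -2.
Change = -4 − (-2) = -2.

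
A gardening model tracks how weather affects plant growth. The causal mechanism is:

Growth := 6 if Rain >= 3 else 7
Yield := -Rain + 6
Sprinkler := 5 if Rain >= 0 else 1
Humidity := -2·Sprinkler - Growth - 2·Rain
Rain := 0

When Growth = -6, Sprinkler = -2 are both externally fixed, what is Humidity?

The joint intervention fixes Growth = -6, Sprinkler = -2, removing each variable's own equation.
Humidity = -2·Sprinkler - Growth - 2·Rain  [with Sprinkler=-2, Growth=-6, Rain=0]  = 10

10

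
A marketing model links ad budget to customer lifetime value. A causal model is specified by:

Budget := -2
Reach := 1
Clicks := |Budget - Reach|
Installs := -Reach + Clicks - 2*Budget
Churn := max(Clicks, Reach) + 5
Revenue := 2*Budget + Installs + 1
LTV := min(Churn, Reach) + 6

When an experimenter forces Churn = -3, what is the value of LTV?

Under do(Churn=-3), the mechanism Churn := max(Clicks, Reach) + 5 is discarded; Churn is fixed at -3.
LTV = min(Churn, Reach) + 6  [with Churn=-3, Reach=1]  = 3

3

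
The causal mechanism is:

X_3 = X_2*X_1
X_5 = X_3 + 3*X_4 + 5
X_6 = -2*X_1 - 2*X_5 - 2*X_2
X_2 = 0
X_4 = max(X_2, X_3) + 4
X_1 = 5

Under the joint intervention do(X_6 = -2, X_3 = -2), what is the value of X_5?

Under do(X_6 = -2, X_3 = -2), each intervened variable's structural equation is replaced by its fixed value.
X_4 = max(X_2, X_3) + 4  [with X_2=0, X_3=-2]  = 4
X_5 = X_3 + 3*X_4 + 5  [with X_3=-2, X_4=4]  = 15

15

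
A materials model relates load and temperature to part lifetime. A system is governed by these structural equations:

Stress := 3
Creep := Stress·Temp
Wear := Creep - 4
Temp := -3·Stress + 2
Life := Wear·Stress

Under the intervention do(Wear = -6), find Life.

-18

Intervening sets Wear = -6 and removes its equation (Wear := Creep - 4).
Life = Wear·Stress  [with Wear=-6, Stress=3]  = -18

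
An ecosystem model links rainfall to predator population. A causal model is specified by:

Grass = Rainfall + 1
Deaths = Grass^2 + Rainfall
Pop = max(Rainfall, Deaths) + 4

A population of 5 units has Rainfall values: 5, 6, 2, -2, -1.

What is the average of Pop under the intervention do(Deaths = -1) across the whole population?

6.2

Every unit gets Deaths=-1 under the intervention. Pop values become 9, 10, 6, 3, 3; E[Pop|do(Deaths=-1)] = 6.2.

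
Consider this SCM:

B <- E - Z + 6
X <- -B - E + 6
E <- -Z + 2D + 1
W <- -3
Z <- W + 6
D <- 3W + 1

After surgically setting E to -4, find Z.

Under do(E=-4), the mechanism E <- -Z + 2D + 1 is discarded; E is fixed at -4.
Since Z is not a descendant of the intervened variable, it is unaffected.
Z = W + 6  [with W=-3]  = 3

3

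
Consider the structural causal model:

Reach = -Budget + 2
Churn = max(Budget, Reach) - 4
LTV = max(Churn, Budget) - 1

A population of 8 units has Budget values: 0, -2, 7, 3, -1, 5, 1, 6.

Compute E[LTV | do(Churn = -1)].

1.5

Under do(Churn=-1), Churn's equation is replaced by Churn=-1 for every unit. Per-unit LTV: -1, -2, 6, 2, -2, 4, 0, 5. Mean = 1.5.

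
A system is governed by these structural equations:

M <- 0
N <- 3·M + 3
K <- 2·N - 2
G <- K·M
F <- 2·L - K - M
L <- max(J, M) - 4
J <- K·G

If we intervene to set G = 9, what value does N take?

The intervention breaks the incoming arrows to G: G <- K·M no longer applies, and G = 9.
Since N is not a descendant of the intervened variable, it is unaffected.
N = 3·M + 3  [with M=0]  = 3

3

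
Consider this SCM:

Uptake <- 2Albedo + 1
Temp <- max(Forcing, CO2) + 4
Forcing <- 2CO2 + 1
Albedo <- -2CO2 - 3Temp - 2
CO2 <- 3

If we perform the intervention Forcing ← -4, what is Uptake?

do(Forcing=-4) replaces the equation Forcing <- 2CO2 + 1 with the constant Forcing = -4.
Temp = max(Forcing, CO2) + 4  [with Forcing=-4, CO2=3]  = 7
Albedo = -2CO2 - 3Temp - 2  [with CO2=3, Temp=7]  = -29
Uptake = 2Albedo + 1  [with Albedo=-29]  = -57

-57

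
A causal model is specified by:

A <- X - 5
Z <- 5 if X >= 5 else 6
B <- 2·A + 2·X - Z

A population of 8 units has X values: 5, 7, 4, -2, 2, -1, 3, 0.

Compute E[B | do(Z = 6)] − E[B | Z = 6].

Every unit gets Z=6 under the intervention. B values become 4, 12, 0, -24, -8, -20, -4, -16; E[B|do(Z=6)] = -7.
E[B|Z=6] averages over only the 6 units with Z=6 (X = 4, -2, 2, -1, 3, 0): B = 0, -24, -8, -20, -4, -16, mean -12.
Difference = -7 − (-12) = 5.

5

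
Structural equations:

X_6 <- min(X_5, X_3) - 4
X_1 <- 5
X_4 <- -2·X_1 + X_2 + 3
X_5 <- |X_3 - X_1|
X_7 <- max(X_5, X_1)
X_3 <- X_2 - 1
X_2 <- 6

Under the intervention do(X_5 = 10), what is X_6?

The intervention breaks the incoming arrows to X_5: X_5 <- |X_3 - X_1| no longer applies, and X_5 = 10.
X_3 = X_2 - 1  [with X_2=6]  = 5
X_6 = min(X_5, X_3) - 4  [with X_5=10, X_3=5]  = 1

1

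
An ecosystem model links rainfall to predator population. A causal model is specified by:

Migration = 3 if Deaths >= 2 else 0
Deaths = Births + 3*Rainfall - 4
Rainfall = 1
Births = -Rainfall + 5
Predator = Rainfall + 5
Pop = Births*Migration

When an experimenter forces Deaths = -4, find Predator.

The intervention breaks the incoming arrows to Deaths: Deaths = Births + 3*Rainfall - 4 no longer applies, and Deaths = -4.
Since Predator is not a descendant of the intervened variable, it is unaffected.
Predator = Rainfall + 5  [with Rainfall=1]  = 6

6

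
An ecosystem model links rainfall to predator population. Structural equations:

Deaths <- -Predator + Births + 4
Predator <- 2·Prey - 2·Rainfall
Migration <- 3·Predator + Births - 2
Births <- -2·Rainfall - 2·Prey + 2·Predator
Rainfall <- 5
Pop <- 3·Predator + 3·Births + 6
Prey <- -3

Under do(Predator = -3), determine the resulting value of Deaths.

-3

do(Predator=-3) replaces the equation Predator <- 2·Prey - 2·Rainfall with the constant Predator = -3.
Births = -2·Rainfall - 2·Prey + 2·Predator  [with Rainfall=5, Prey=-3, Predator=-3]  = -10
Deaths = -Predator + Births + 4  [with Predator=-3, Births=-10]  = -3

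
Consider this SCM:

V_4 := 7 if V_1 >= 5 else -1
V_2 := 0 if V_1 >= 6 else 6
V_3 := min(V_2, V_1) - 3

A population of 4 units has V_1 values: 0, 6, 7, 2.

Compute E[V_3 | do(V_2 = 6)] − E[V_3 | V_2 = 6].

2.5

Under do(V_2=6), V_2's equation is replaced by V_2=6 for every unit. Per-unit V_3: -3, 3, 3, -1. Mean = 0.5.
E[V_3|V_2=6] averages over only the 2 units with V_2=6 (V_1 = 0, 2): V_3 = -3, -1, mean -2.
Difference = 0.5 − (-2) = 2.5.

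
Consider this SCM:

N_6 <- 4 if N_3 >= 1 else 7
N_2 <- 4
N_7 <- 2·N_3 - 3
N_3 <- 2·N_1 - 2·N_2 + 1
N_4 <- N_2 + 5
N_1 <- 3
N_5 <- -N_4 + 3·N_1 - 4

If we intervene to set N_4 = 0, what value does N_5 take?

5

Intervening sets N_4 = 0 and removes its equation (N_4 <- N_2 + 5).
N_5 = -N_4 + 3·N_1 - 4  [with N_4=0, N_1=3]  = 5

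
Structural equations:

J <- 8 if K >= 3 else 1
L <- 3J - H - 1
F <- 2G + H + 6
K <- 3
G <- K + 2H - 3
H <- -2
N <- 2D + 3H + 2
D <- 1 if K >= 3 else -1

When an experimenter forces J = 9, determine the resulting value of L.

Intervening sets J = 9 and removes its equation (J <- 8 if K >= 3 else 1).
L = 3J - H - 1  [with J=9, H=-2]  = 28

28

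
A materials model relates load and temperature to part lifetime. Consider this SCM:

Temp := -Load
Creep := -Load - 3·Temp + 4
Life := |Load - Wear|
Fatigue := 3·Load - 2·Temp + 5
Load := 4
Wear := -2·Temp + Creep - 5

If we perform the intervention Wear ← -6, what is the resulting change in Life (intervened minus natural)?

Under do(Wear=-6), the mechanism Wear := -2·Temp + Creep - 5 is discarded; Wear is fixed at -6.
Life = |Load - Wear|  [with Load=4, Wear=-6]  = 10
Without intervention: Temp = -Load  [with Load=4]  = -4; Creep = -Load - 3·Temp + 4  [with Load=4, Temp=-4]  = 12; Wear = -2·Temp + Creep - 5  [with Temp=-4, Creep=12]  = 15; Life = |Load - Wear|  [with Load=4, Wear=15]  = 11.
Change = 10 − 11 = -1.

-1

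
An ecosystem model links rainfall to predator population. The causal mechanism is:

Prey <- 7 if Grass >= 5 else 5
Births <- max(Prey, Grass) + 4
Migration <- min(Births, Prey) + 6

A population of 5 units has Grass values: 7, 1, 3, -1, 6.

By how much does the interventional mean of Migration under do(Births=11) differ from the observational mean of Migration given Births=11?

Under do(Births=11), Births's equation is replaced by Births=11 for every unit. Per-unit Migration: 13, 11, 11, 11, 13. Mean = 11.8.
Observing Births=11 restricts to units where Births's equation naturally yields 11: Grass ∈ {7, 6}. In that subpopulation Migration = 13, 13, mean 13.
Difference = 11.8 − 13 = -1.2.

-1.2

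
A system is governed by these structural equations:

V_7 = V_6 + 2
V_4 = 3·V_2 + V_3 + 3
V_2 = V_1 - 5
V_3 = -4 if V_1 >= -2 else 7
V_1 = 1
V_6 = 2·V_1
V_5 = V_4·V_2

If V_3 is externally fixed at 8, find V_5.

4

do(V_3=8) replaces the equation V_3 = -4 if V_1 >= -2 else 7 with the constant V_3 = 8.
V_2 = V_1 - 5  [with V_1=1]  = -4
V_4 = 3·V_2 + V_3 + 3  [with V_2=-4, V_3=8]  = -1
V_5 = V_4·V_2  [with V_4=-1, V_2=-4]  = 4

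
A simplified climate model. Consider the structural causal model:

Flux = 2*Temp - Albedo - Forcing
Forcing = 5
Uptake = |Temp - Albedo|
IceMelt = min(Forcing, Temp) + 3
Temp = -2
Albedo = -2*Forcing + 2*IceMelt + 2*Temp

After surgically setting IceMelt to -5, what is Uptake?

The intervention breaks the incoming arrows to IceMelt: IceMelt = min(Forcing, Temp) + 3 no longer applies, and IceMelt = -5.
Albedo = -2*Forcing + 2*IceMelt + 2*Temp  [with Forcing=5, IceMelt=-5, Temp=-2]  = -24
Uptake = |Temp - Albedo|  [with Temp=-2, Albedo=-24]  = 22

22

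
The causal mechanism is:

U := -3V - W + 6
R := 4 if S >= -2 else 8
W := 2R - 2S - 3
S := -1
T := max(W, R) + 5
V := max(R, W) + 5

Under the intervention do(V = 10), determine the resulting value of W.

7

Under do(V=10), the mechanism V := max(R, W) + 5 is discarded; V is fixed at 10.
Since W is not a descendant of the intervened variable, it is unaffected.
R = 4 if S >= -2 else 8  [with S=-1]  = 4
W = 2R - 2S - 3  [with R=4, S=-1]  = 7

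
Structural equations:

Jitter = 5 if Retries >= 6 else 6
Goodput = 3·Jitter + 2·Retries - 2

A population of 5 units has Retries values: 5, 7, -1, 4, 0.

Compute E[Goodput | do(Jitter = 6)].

Under do(Jitter=6), Jitter's equation is replaced by Jitter=6 for every unit. Per-unit Goodput: 26, 30, 14, 24, 16. Mean = 22.

22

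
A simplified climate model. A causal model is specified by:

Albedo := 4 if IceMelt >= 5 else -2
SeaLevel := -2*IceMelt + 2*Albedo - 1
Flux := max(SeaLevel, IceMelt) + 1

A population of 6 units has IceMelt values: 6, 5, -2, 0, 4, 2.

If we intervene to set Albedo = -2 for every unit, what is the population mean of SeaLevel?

Every unit gets Albedo=-2 under the intervention. SeaLevel values become -17, -15, -1, -5, -13, -9; E[SeaLevel|do(Albedo=-2)] = -10.

-10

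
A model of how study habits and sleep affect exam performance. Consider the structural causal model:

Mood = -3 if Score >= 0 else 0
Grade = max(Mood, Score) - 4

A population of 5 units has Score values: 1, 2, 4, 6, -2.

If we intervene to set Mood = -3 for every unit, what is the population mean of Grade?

-1.8

Under do(Mood=-3), Mood's equation is replaced by Mood=-3 for every unit. Per-unit Grade: -3, -2, 0, 2, -6. Mean = -1.8.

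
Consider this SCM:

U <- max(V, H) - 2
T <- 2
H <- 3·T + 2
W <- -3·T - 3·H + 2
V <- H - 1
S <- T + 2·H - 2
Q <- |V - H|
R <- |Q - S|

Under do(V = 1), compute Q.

7

Under do(V=1), the mechanism V <- H - 1 is discarded; V is fixed at 1.
H = 3·T + 2  [with T=2]  = 8
Q = |V - H|  [with V=1, H=8]  = 7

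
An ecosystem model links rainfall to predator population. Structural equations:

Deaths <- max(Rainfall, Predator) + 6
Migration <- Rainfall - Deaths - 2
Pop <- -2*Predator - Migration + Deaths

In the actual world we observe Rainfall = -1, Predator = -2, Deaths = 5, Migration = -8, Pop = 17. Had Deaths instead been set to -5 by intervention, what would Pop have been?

-3

do(Deaths=-5) replaces the equation Deaths <- max(Rainfall, Predator) + 6 with the constant Deaths = -5.
Migration = Rainfall - Deaths - 2  [with Rainfall=-1, Deaths=-5]  = 2
Pop = -2*Predator - Migration + Deaths  [with Predator=-2, Migration=2, Deaths=-5]  = -3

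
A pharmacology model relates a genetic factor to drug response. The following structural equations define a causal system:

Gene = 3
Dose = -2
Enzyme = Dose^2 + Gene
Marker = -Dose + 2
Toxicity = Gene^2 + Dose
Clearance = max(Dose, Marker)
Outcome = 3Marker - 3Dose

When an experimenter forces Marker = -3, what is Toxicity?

Intervening sets Marker = -3 and removes its equation (Marker = -Dose + 2).
No directed path runs from Marker to Toxicity, so Toxicity keeps its natural value.
Toxicity = Gene^2 + Dose  [with Gene=3, Dose=-2]  = 7

7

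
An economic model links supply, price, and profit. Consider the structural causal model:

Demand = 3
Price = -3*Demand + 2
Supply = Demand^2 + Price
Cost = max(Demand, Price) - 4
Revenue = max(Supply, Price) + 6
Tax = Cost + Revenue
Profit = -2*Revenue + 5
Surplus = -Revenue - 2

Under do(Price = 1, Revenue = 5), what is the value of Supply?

Under do(Price = 1, Revenue = 5), each intervened variable's structural equation is replaced by its fixed value.
Supply = Demand^2 + Price  [with Demand=3, Price=1]  = 10

10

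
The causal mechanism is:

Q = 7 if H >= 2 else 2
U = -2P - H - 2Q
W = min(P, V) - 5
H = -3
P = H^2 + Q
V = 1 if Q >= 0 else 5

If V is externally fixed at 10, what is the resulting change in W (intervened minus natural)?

9

The intervention breaks the incoming arrows to V: V = 1 if Q >= 0 else 5 no longer applies, and V = 10.
Q = 7 if H >= 2 else 2  [with H=-3]  = 2
P = H^2 + Q  [with H=-3, Q=2]  = 11
W = min(P, V) - 5  [with P=11, V=10]  = 5
Without intervention: Q = 7 if H >= 2 else 2  [with H=-3]  = 2; V = 1 if Q >= 0 else 5  [with Q=2]  = 1; P = H^2 + Q  [with H=-3, Q=2]  = 11; W = min(P, V) - 5  [with P=11, V=1]  = -4.
Change = 5 − (-4) = 9.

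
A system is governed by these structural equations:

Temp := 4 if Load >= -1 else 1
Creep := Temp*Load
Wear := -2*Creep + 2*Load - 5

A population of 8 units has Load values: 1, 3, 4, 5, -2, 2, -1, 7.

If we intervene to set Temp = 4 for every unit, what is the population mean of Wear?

Under do(Temp=4), Temp's equation is replaced by Temp=4 for every unit. Per-unit Wear: -11, -23, -29, -35, 7, -17, 1, -47. Mean = -19.25.

-19.25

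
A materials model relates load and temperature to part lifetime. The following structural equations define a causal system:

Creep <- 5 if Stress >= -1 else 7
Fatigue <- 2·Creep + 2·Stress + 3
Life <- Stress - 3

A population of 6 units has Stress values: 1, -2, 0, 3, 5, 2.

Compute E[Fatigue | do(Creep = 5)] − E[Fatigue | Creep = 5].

-1.4

Under do(Creep=5), Creep's equation is replaced by Creep=5 for every unit. Per-unit Fatigue: 15, 9, 13, 19, 23, 17. Mean = 16.
Conditioning on Creep=5 selects the 5 unit(s) with Stress ∈ {1, 0, 3, 5, 2}. Their Fatigue values: 15, 13, 19, 23, 17. Mean = 17.4.
Difference = 16 − 17.4 = -1.4.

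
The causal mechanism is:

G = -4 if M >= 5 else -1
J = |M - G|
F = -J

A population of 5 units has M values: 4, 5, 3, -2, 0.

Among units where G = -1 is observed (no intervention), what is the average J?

E[J|G=-1] averages over only the 4 units with G=-1 (M = 4, 3, -2, 0): J = 5, 4, 1, 1, mean 2.75.

2.75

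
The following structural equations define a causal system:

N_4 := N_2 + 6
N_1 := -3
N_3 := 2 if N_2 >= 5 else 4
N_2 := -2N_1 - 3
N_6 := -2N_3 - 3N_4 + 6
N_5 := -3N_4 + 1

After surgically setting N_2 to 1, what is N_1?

-3

Under do(N_2=1), the mechanism N_2 := -2N_1 - 3 is discarded; N_2 is fixed at 1.
N_1 is not downstream of the intervention, so its value is determined by the original equations.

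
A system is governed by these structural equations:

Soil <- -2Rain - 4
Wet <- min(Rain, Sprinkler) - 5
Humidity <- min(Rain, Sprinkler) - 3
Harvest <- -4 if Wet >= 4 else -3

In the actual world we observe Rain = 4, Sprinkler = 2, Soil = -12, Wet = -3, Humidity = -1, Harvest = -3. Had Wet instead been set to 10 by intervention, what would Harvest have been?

-4

Under do(Wet=10), the mechanism Wet <- min(Rain, Sprinkler) - 5 is discarded; Wet is fixed at 10.
Harvest = -4 if Wet >= 4 else -3  [with Wet=10]  = -4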